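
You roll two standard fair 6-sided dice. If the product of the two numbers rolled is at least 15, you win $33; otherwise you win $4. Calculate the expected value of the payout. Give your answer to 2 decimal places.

$14.47

E[payout] = (23/36)·4 + (13/36)·33 = 521/36
≈ $14.47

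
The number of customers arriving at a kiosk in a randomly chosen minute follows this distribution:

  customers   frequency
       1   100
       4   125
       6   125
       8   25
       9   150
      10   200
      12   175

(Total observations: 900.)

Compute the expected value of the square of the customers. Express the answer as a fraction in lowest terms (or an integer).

437/6

Total = 900, so P(customers=1) = 100/900, etc.
E[X²] = (1/9)·1 + (5/36)·16 + (5/36)·36 + (1/36)·64 + (1/6)·81 + (2/9)·100 + (7/36)·144
     = 437/6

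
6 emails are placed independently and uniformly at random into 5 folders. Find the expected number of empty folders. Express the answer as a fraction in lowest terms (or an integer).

4096/3125

Let Xⱼ=1 if folder j is empty. P(Xⱼ=1) = ((5-1)/5)^6 = 4096/15625.
By linearity, E[#empty] = 5·4096/15625 = 4096/3125.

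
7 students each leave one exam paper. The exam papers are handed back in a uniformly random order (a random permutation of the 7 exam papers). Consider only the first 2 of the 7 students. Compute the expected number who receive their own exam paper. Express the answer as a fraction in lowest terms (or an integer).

2/7

Let Xᵢ = 1 if person i gets their own exam paper. For each i, P(Xᵢ=1) = 1/7.
By linearity of expectation, E[X₁+…+X_2] = 2·(1/7) = 2/7.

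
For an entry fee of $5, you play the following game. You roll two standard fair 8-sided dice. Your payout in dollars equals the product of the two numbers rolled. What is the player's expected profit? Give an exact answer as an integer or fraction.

61/4 dollars

Distribution of the product of the two numbers rolled: 1 w.p. 1/64, 2 w.p. 1/32, 3 w.p. 1/32, 4 w.p. 3/64, 5 w.p. 1/32, 6 w.p. 1/16, …
E[payout] = (1/64)·1 + (1/32)·2 + (1/32)·3 + (3/64)·4 + (1/32)·5 + (1/16)·6 + (1/32)·7 + (1/16)·8 + (1/64)·9 + (1/32)·10 + (1/16)·12 + (1/32)·14 + (1/32)·15 + (3/64)·16 + (1/32)·18 + (1/32)·20 + (1/32)·21 + (1/16)·24 + (1/64)·25 + (1/32)·28 + (1/32)·30 + (1/32)·32 + (1/32)·35 + (1/64)·36 + (1/32)·40 + (1/32)·42 + (1/32)·48 + (1/64)·49 + (1/32)·56 + (1/64)·64 = 81/4
Expected profit = 81/4 − 5 = 61/4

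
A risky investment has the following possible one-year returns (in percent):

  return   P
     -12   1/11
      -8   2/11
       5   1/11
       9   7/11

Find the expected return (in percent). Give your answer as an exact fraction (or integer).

E[X] = (1/11)·(-12) + (2/11)·(-8) + (1/11)·5 + (7/11)·9
     = 40/11

40/11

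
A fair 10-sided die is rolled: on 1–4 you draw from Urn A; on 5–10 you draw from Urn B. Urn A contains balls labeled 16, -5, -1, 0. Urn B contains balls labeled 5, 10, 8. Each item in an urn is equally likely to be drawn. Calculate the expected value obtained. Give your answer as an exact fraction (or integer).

28/5

E[X | Urn A] = (16 − 5 − 1 + 0)/4 = 5/2
E[X | Urn B] = (5 + 10 + 8)/3 = 23/3
E[X] = (2/5)·5/2 + (3/5)·23/3 = 28/5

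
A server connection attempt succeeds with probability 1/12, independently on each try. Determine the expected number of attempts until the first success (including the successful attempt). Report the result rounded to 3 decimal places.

12.000

For a geometric distribution, E[trials] = 1/p = 1/(1/12) = 12.
≈ 12.000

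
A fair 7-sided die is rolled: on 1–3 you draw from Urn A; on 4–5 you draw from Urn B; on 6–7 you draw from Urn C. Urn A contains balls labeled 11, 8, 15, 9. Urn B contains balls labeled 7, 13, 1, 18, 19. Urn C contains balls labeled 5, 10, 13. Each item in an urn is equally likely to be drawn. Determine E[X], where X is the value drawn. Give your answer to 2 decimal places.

10.59

E[X | Urn A] = (11 + 8 + 15 + 9)/4 = 43/4
E[X | Urn B] = (7 + 13 + 1 + 18 + 19)/5 = 58/5
E[X | Urn C] = (5 + 10 + 13)/3 = 28/3
E[X] = (3/7)·43/4 + (2/7)·58/5 + (2/7)·28/3 = 4447/420 ≈ 10.59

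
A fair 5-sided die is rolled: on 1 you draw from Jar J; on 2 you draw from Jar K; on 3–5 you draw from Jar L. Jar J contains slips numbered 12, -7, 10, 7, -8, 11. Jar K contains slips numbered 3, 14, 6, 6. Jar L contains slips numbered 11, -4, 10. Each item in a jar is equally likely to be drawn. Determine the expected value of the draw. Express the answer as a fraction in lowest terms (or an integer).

E[X | Jar J] = (12 − 7 + 10 + 7 − 8 + 11)/6 = 25/6
E[X | Jar K] = (3 + 14 + 6 + 6)/4 = 29/4
E[X | Jar L] = (11 − 4 + 10)/3 = 17/3
E[X] = (1/5)·25/6 + (1/5)·29/4 + (3/5)·17/3 = 341/60

341/60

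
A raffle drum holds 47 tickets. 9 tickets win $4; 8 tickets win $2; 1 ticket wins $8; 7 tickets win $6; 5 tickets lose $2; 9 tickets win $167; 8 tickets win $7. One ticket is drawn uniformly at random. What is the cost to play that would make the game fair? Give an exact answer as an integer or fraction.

1651/47 dollars

E[payout] = (9/47)·4 + (8/47)·2 + (1/47)·8 + (7/47)·6 + (5/47)·(-2) + (9/47)·167 + (8/47)·7 = 1651/47
Fair fee = E[payout] = 1651/47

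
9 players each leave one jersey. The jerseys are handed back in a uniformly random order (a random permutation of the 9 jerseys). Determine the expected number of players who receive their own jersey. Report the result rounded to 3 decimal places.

1.000

Let Xᵢ = 1 if person i gets their own jersey. For each i, P(Xᵢ=1) = 1/9.
By linearity of expectation, E[X₁+…+X_9] = 9·(1/9) = 1.
≈ 1.000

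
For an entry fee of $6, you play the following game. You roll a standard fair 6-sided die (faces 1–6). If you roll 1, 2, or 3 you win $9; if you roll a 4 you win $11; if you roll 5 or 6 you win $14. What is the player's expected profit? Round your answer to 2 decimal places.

$5.00

E[payout] = (1/2)·9 + (1/6)·11 + (1/3)·14 = 11
Expected profit = 11 − 6 = 5 ≈ $5.00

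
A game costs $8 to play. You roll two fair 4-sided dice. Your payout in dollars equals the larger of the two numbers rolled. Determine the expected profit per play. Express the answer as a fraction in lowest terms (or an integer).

Distribution of the larger of the two numbers rolled: 1 w.p. 1/16, 2 w.p. 3/16, 3 w.p. 5/16, 4 w.p. 7/16
E[payout] = (1/16)·1 + (3/16)·2 + (5/16)·3 + (7/16)·4 = 25/8
Expected profit = 25/8 − 8 = -39/8

-39/8 dollars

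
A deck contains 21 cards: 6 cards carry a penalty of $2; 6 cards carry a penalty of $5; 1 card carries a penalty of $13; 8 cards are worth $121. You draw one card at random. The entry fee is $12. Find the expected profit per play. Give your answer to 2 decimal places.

E[payout] = (6/21)·(-2) + (6/21)·(-5) + (1/21)·(-13) + (8/21)·121 = 913/21
Expected profit = 913/21 − 12 = 661/21 ≈ $31.48

$31.48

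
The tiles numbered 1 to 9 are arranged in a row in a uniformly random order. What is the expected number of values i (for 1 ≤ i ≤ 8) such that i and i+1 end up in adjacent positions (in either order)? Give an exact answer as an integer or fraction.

For each i ∈ {1,…,8}, let Xᵢ = 1 if i and i+1 are adjacent. P(Xᵢ=1) = 2·(9−1)!/9! = 2/9.
By linearity, E[ΣXᵢ] = (8)·(2/9) = 16/9.

16/9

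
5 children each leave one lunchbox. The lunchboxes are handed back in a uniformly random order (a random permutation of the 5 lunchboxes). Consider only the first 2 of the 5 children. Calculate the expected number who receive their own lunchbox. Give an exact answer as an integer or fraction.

Let Xᵢ = 1 if person i gets their own lunchbox. For each i, P(Xᵢ=1) = 1/5.
By linearity of expectation, E[X₁+…+X_2] = 2·(1/5) = 2/5.

2/5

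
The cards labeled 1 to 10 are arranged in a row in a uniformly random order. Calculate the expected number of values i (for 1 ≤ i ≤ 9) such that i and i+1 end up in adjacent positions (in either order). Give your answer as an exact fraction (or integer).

9/5

For each i ∈ {1,…,9}, let Xᵢ = 1 if i and i+1 are adjacent. P(Xᵢ=1) = 2·(10−1)!/10! = 2/10.
By linearity, E[ΣXᵢ] = (9)·(2/10) = 9/5.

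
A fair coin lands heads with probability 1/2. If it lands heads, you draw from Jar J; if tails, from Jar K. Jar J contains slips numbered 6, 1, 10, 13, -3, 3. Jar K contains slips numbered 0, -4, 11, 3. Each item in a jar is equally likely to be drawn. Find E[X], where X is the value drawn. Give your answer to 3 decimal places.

E[X | Jar J] = (6 + 1 + 10 + 13 − 3 + 3)/6 = 5
E[X | Jar K] = (0 − 4 + 11 + 3)/4 = 5/2
E[X] = (1/2)·5 + (1/2)·5/2 = 15/4 ≈ 3.750

3.750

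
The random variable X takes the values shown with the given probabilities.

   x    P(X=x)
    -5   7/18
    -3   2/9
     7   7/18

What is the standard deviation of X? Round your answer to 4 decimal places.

E[X] = 1/9, E[X²] = 277/9
Var(X) = E[X²] − (E[X])² = 277/9 − 1/81 = 2492/81
SD(X) = √(2492/81) ≈ 5.5467

5.5467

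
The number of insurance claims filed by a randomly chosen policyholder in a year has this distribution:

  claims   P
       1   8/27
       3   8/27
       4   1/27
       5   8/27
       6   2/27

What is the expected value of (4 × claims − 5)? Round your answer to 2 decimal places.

E[4x-5] = (8/27)·(-1) + (8/27)·7 + (1/27)·11 + (8/27)·15 + (2/27)·19
     = 217/27 ≈ 8.04

8.04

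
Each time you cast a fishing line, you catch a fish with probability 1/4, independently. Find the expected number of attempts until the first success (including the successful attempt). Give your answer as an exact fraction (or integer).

For a geometric distribution, E[trials] = 1/p = 1/(1/4) = 4.

4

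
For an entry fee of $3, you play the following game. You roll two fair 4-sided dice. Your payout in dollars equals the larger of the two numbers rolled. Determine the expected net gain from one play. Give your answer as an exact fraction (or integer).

1/8 dollars

Distribution of the larger of the two numbers rolled: 1 w.p. 1/16, 2 w.p. 3/16, 3 w.p. 5/16, 4 w.p. 7/16
E[payout] = (1/16)·1 + (3/16)·2 + (5/16)·3 + (7/16)·4 = 25/8
Expected profit = 25/8 − 3 = 1/8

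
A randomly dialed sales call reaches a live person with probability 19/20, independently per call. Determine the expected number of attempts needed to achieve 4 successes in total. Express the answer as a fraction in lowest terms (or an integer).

80/19

By linearity (sum of 4 independent geometric waits), E[trials] = 4/p = 4/(19/20) = 80/19.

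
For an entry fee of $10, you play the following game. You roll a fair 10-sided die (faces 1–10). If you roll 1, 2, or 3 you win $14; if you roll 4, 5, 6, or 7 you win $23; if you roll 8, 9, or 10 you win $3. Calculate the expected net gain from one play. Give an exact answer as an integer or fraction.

43/10 dollars

E[payout] = (3/10)·3 + (3/10)·14 + (2/5)·23 = 143/10
Expected profit = 143/10 − 10 = 43/10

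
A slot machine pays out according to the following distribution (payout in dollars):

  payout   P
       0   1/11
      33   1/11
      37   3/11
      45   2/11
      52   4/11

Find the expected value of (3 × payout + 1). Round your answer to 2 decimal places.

121.55

E[3x+1] = (1/11)·1 + (1/11)·100 + (3/11)·112 + (2/11)·136 + (4/11)·157
     = 1337/11 ≈ 121.55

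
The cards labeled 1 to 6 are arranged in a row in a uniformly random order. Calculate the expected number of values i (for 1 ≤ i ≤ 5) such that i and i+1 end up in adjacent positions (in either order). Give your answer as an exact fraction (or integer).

5/3

For each i ∈ {1,…,5}, let Xᵢ = 1 if i and i+1 are adjacent. P(Xᵢ=1) = 2·(6−1)!/6! = 2/6.
By linearity, E[ΣXᵢ] = (5)·(2/6) = 5/3.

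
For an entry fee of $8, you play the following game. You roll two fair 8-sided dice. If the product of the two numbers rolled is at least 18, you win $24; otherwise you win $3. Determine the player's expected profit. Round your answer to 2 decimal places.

$4.84

E[payout] = (17/32)·3 + (15/32)·24 = 411/32
Expected profit = 411/32 − 8 = 155/32 ≈ $4.84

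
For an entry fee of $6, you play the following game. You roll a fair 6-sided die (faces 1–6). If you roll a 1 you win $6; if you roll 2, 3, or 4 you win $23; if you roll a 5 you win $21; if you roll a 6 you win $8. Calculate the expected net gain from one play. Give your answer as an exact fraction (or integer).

E[payout] = (1/6)·6 + (1/6)·8 + (1/6)·21 + (1/2)·23 = 52/3
Expected profit = 52/3 − 6 = 34/3

34/3 dollars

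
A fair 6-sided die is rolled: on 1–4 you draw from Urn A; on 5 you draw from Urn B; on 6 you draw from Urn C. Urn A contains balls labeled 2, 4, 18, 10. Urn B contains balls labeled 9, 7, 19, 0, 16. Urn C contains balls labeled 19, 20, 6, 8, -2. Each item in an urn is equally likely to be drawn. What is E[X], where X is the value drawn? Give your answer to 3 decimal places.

E[X | Urn A] = (2 + 4 + 18 + 10)/4 = 17/2
E[X | Urn B] = (9 + 7 + 19 + 0 + 16)/5 = 51/5
E[X | Urn C] = (19 + 20 + 6 + 8 − 2)/5 = 51/5
E[X] = (2/3)·17/2 + (1/6)·51/5 + (1/6)·51/5 = 136/15 ≈ 9.067

9.067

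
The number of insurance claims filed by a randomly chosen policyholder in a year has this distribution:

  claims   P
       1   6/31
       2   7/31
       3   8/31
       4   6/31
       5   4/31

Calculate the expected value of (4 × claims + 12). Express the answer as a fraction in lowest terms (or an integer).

E[4x+12] = (6/31)·16 + (7/31)·20 + (8/31)·24 + (6/31)·28 + (4/31)·32
     = 724/31

724/31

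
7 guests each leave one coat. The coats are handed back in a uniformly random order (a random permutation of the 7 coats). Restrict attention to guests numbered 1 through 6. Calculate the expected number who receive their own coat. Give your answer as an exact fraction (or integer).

6/7

Let Xᵢ = 1 if person i gets their own coat. For each i, P(Xᵢ=1) = 1/7.
By linearity of expectation, E[X₁+…+X_6] = 6·(1/7) = 6/7.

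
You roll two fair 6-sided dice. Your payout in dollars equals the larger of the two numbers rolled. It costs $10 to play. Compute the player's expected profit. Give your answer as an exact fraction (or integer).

-199/36 dollars

Distribution of the larger of the two numbers rolled: 1 w.p. 1/36, 2 w.p. 1/12, 3 w.p. 5/36, 4 w.p. 7/36, 5 w.p. 1/4, 6 w.p. 11/36
E[payout] = (1/36)·1 + (1/12)·2 + (5/36)·3 + (7/36)·4 + (1/4)·5 + (11/36)·6 = 161/36
Expected profit = 161/36 − 10 = -199/36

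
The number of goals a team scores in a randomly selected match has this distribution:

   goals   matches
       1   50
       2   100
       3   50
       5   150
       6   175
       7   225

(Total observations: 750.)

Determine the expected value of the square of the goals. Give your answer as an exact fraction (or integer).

293/10

Total = 750, so P(goals=1) = 50/750, etc.
E[X²] = (1/15)·1 + (2/15)·4 + (1/15)·9 + (1/5)·25 + (7/30)·36 + (3/10)·49
     = 293/10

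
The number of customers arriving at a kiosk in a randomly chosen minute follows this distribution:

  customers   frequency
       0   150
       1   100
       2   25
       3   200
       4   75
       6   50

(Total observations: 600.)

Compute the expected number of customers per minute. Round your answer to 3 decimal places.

Total = 600, so P(customers=0) = 150/600, etc.
E[X] = (1/4)·0 + (1/6)·1 + (1/24)·2 + (1/3)·3 + (1/8)·4 + (1/12)·6
     = 9/4 ≈ 2.250

2.250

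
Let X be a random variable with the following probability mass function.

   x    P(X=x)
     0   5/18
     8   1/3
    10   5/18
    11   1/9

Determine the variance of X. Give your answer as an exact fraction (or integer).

163/9

E[X] = (5/18)·0 + (1/3)·8 + (5/18)·10 + (1/9)·11 = 20/3
E[X²] = (5/18)·0 + (1/3)·64 + (5/18)·100 + (1/9)·121 = 563/9
Var(X) = 563/9 − (20/3)² = 163/9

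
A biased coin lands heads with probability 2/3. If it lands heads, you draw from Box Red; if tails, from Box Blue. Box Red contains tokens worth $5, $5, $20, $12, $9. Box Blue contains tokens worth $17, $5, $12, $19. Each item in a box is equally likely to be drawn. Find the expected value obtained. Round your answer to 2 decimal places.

$11.22

E[X | Box Red] = (5 + 5 + 20 + 12 + 9)/5 = 51/5
E[X | Box Blue] = (17 + 5 + 12 + 19)/4 = 53/4
E[X] = (2/3)·51/5 + (1/3)·53/4 = 673/60 ≈ 11.22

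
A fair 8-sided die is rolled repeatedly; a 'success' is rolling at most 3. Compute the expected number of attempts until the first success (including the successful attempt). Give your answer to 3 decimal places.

For a geometric distribution, E[trials] = 1/p = 1/(3/8) = 8/3.
≈ 2.667

2.667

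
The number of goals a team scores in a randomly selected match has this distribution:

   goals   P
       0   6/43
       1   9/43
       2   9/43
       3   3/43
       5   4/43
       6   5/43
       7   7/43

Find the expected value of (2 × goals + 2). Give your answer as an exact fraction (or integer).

E[2x+2] = (6/43)·2 + (9/43)·4 + (9/43)·6 + (3/43)·8 + (4/43)·12 + (5/43)·14 + (7/43)·16
     = 356/43

356/43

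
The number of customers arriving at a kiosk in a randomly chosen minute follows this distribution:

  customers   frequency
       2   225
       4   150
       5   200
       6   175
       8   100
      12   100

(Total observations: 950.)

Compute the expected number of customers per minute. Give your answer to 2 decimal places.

Total = 950, so P(customers=2) = 225/950, etc.
E[X] = (9/38)·2 + (3/19)·4 + (4/19)·5 + (7/38)·6 + (2/19)·8 + (2/19)·12
     = 102/19 ≈ 5.37

5.37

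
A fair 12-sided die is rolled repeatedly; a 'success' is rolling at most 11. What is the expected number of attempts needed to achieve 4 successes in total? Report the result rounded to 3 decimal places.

By linearity (sum of 4 independent geometric waits), E[trials] = 4/p = 4/(11/12) = 48/11.
≈ 4.364

4.364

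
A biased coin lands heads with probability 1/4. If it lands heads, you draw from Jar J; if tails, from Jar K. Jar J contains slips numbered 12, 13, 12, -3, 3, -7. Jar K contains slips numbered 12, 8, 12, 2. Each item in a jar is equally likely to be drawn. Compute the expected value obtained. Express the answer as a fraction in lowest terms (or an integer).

E[X | Jar J] = (12 + 13 + 12 − 3 + 3 − 7)/6 = 5
E[X | Jar K] = (12 + 8 + 12 + 2)/4 = 17/2
E[X] = (1/4)·5 + (3/4)·17/2 = 61/8

61/8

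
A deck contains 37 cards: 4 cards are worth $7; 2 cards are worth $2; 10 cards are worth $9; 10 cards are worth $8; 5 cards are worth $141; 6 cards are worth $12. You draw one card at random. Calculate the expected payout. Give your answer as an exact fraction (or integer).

979/37 dollars

E[payout] = (4/37)·7 + (2/37)·2 + (10/37)·9 + (10/37)·8 + (5/37)·141 + (6/37)·12 = 979/37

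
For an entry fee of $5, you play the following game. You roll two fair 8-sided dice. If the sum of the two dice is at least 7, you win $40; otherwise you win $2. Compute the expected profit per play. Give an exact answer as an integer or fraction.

E[payout] = (15/64)·2 + (49/64)·40 = 995/32
Expected profit = 995/32 − 5 = 835/32

835/32 dollars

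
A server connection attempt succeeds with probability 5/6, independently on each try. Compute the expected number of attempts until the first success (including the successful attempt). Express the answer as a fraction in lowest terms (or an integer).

6/5

For a geometric distribution, E[trials] = 1/p = 1/(5/6) = 6/5.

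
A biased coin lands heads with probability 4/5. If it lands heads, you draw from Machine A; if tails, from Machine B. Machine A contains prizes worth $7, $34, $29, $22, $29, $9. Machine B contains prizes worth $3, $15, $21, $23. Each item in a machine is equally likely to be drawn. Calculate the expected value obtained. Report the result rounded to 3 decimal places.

E[X | Machine A] = (7 + 34 + 29 + 22 + 29 + 9)/6 = 65/3
E[X | Machine B] = (3 + 15 + 21 + 23)/4 = 31/2
E[X] = (4/5)·65/3 + (1/5)·31/2 = 613/30 ≈ 20.433

$20.433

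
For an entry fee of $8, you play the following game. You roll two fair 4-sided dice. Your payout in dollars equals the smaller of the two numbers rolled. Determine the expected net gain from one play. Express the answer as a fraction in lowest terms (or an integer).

Distribution of the smaller of the two numbers rolled: 1 w.p. 7/16, 2 w.p. 5/16, 3 w.p. 3/16, 4 w.p. 1/16
E[payout] = (7/16)·1 + (5/16)·2 + (3/16)·3 + (1/16)·4 = 15/8
Expected profit = 15/8 − 8 = -49/8

-49/8 dollars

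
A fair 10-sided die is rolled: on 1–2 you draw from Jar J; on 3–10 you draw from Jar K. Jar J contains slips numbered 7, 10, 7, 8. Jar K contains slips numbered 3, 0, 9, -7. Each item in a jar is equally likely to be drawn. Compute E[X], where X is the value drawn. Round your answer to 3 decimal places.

2.600

E[X | Jar J] = (7 + 10 + 7 + 8)/4 = 8
E[X | Jar K] = (3 + 0 + 9 − 7)/4 = 5/4
E[X] = (1/5)·8 + (4/5)·5/4 = 13/5 ≈ 2.600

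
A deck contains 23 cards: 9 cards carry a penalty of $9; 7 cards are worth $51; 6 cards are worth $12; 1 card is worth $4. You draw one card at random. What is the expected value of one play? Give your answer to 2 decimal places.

E[payout] = (9/23)·(-9) + (7/23)·51 + (6/23)·12 + (1/23)·4 = 352/23
≈ $15.30

$15.30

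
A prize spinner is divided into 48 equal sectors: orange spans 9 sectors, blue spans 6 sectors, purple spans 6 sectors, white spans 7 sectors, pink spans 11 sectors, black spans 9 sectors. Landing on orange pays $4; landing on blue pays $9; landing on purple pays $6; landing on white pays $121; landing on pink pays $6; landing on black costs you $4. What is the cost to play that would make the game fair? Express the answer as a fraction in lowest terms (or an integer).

1003/48 dollars

E[payout] = (9/48)·4 + (6/48)·9 + (6/48)·6 + (7/48)·121 + (11/48)·6 + (9/48)·(-4) = 1003/48
Fair fee = E[payout] = 1003/48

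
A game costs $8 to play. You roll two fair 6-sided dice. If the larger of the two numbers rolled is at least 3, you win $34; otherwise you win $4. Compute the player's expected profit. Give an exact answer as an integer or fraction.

E[payout] = (1/9)·4 + (8/9)·34 = 92/3
Expected profit = 92/3 − 8 = 68/3

68/3 dollars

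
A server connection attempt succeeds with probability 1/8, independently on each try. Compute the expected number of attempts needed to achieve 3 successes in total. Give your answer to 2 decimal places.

By linearity (sum of 3 independent geometric waits), E[trials] = 3/p = 3/(1/8) = 24.
≈ 24.00

24.00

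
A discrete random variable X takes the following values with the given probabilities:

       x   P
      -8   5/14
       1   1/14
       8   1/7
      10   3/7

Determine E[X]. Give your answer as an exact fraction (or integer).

E[X] = (5/14)·(-8) + (1/14)·1 + (1/7)·8 + (3/7)·10
     = 37/14

37/14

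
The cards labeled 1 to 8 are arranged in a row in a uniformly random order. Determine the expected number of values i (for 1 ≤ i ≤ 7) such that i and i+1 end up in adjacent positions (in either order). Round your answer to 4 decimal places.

1.7500

For each i ∈ {1,…,7}, let Xᵢ = 1 if i and i+1 are adjacent. P(Xᵢ=1) = 2·(8−1)!/8! = 2/8.
By linearity, E[ΣXᵢ] = (7)·(2/8) = 7/4.
≈ 1.7500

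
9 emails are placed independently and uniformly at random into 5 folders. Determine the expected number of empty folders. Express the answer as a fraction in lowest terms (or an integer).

Let Xⱼ=1 if folder j is empty. P(Xⱼ=1) = ((5-1)/5)^9 = 262144/1953125.
By linearity, E[#empty] = 5·262144/1953125 = 262144/390625.

262144/390625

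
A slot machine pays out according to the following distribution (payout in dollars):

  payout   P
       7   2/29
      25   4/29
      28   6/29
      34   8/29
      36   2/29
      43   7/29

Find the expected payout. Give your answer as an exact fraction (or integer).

E[X] = (2/29)·7 + (4/29)·25 + (6/29)·28 + (8/29)·34 + (2/29)·36 + (7/29)·43
     = 927/29

927/29 dollars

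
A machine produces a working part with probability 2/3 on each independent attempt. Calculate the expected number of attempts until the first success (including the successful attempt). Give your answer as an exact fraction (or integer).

3/2

For a geometric distribution, E[trials] = 1/p = 1/(2/3) = 3/2.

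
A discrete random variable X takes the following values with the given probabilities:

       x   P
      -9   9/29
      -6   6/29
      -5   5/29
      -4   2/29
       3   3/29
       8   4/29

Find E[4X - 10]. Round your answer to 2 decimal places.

E[4x-10] = (9/29)·(-46) + (6/29)·(-34) + (5/29)·(-30) + (2/29)·(-26) + (3/29)·2 + (4/29)·22
     = -726/29 ≈ -25.03

-25.03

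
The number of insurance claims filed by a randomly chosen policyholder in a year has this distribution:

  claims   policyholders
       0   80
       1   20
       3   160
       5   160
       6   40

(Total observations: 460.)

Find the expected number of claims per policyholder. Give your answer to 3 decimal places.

Total = 460, so P(claims=0) = 80/460, etc.
E[X] = (4/23)·0 + (1/23)·1 + (8/23)·3 + (8/23)·5 + (2/23)·6
     = 77/23 ≈ 3.348

3.348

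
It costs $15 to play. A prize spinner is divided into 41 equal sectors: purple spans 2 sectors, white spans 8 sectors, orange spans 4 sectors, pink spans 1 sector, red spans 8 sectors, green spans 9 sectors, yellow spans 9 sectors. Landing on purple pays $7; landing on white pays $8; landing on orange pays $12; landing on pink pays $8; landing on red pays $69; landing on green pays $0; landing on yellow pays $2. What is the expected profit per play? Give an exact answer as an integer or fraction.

E[payout] = (2/41)·7 + (8/41)·8 + (4/41)·12 + (1/41)·8 + (8/41)·69 + (9/41)·0 + (9/41)·2 = 704/41
Expected profit = 704/41 − 15 = 89/41

89/41 dollars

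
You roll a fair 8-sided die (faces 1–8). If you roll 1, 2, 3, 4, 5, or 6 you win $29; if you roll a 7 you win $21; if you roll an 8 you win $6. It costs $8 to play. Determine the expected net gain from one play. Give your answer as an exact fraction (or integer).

E[payout] = (1/8)·6 + (1/8)·21 + (3/4)·29 = 201/8
Expected profit = 201/8 − 8 = 137/8

137/8 dollars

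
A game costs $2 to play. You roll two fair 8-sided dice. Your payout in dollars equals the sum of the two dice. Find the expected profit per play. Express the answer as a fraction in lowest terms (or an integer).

$7

Distribution of the sum of the two dice: 2 w.p. 1/64, 3 w.p. 1/32, 4 w.p. 3/64, 5 w.p. 1/16, 6 w.p. 5/64, 7 w.p. 3/32, …
E[payout] = (1/64)·2 + (1/32)·3 + (3/64)·4 + (1/16)·5 + (5/64)·6 + (3/32)·7 + (7/64)·8 + (1/8)·9 + (7/64)·10 + (3/32)·11 + (5/64)·12 + (1/16)·13 + (3/64)·14 + (1/32)·15 + (1/64)·16 = 9
Expected profit = 9 − 2 = 7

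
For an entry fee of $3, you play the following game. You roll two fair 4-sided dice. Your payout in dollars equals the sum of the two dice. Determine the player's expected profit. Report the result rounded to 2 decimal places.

Distribution of the sum of the two dice: 2 w.p. 1/16, 3 w.p. 1/8, 4 w.p. 3/16, 5 w.p. 1/4, 6 w.p. 3/16, 7 w.p. 1/8, …
E[payout] = (1/16)·2 + (1/8)·3 + (3/16)·4 + (1/4)·5 + (3/16)·6 + (1/8)·7 + (1/16)·8 = 5
Expected profit = 5 − 3 = 2 ≈ $2.00

$2.00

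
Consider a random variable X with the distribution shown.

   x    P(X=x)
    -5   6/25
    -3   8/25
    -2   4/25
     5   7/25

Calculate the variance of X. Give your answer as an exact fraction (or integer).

9596/625

E[X] = (6/25)·(-5) + (8/25)·(-3) + (4/25)·(-2) + (7/25)·5 = -27/25
E[X²] = (6/25)·25 + (8/25)·9 + (4/25)·4 + (7/25)·25 = 413/25
Var(X) = 413/25 − (-27/25)² = 9596/625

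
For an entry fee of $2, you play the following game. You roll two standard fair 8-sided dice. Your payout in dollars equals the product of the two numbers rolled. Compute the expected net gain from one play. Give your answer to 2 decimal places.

Distribution of the product of the two numbers rolled: 1 w.p. 1/64, 2 w.p. 1/32, 3 w.p. 1/32, 4 w.p. 3/64, 5 w.p. 1/32, 6 w.p. 1/16, …
E[payout] = (1/64)·1 + (1/32)·2 + (1/32)·3 + (3/64)·4 + (1/32)·5 + (1/16)·6 + (1/32)·7 + (1/16)·8 + (1/64)·9 + (1/32)·10 + (1/16)·12 + (1/32)·14 + (1/32)·15 + (3/64)·16 + (1/32)·18 + (1/32)·20 + (1/32)·21 + (1/16)·24 + (1/64)·25 + (1/32)·28 + (1/32)·30 + (1/32)·32 + (1/32)·35 + (1/64)·36 + (1/32)·40 + (1/32)·42 + (1/32)·48 + (1/64)·49 + (1/32)·56 + (1/64)·64 = 81/4
Expected profit = 81/4 − 2 = 73/4 ≈ $18.25

$18.25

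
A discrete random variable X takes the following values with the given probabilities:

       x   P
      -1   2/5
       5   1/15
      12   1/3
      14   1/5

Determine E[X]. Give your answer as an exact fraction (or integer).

101/15

E[X] = (2/5)·(-1) + (1/15)·5 + (1/3)·12 + (1/5)·14
     = 101/15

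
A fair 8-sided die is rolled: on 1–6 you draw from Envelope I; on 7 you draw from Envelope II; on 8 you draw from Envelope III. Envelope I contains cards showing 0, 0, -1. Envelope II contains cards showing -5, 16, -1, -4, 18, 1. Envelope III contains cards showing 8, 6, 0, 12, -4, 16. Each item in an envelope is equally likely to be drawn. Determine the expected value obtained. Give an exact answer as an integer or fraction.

E[X | Envelope I] = (0 + 0 − 1)/3 = -1/3
E[X | Envelope II] = (-5 + 16 − 1 − 4 + 18 + 1)/6 = 25/6
E[X | Envelope III] = (8 + 6 + 0 + 12 − 4 + 16)/6 = 19/3
E[X] = (3/4)·(-1/3) + (1/8)·25/6 + (1/8)·19/3 = 17/16

17/16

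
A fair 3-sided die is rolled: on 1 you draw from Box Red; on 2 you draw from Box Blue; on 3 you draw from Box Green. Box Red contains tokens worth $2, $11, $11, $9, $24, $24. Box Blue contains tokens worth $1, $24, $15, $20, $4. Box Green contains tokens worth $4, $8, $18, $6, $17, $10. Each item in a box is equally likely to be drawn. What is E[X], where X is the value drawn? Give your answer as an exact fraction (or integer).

E[X | Box Red] = (2 + 11 + 11 + 9 + 24 + 24)/6 = 27/2
E[X | Box Blue] = (1 + 24 + 15 + 20 + 4)/5 = 64/5
E[X | Box Green] = (4 + 8 + 18 + 6 + 17 + 10)/6 = 21/2
E[X] = (1/3)·27/2 + (1/3)·64/5 + (1/3)·21/2 = 184/15

184/15 dollars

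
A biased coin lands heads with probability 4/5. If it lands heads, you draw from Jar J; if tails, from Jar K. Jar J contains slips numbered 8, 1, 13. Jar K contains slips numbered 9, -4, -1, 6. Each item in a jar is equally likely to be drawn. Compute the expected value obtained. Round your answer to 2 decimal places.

E[X | Jar J] = (8 + 1 + 13)/3 = 22/3
E[X | Jar K] = (9 − 4 − 1 + 6)/4 = 5/2
E[X] = (4/5)·22/3 + (1/5)·5/2 = 191/30 ≈ 6.37

6.37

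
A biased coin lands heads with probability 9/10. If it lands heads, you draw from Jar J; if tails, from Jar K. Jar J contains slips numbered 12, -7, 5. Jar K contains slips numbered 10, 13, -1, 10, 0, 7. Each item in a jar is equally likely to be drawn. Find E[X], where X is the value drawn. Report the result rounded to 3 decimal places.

3.650

E[X | Jar J] = (12 − 7 + 5)/3 = 10/3
E[X | Jar K] = (10 + 13 − 1 + 10 + 0 + 7)/6 = 13/2
E[X] = (9/10)·10/3 + (1/10)·13/2 = 73/20 ≈ 3.650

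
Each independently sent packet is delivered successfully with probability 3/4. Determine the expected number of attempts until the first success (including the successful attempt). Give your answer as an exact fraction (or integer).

4/3

For a geometric distribution, E[trials] = 1/p = 1/(3/4) = 4/3.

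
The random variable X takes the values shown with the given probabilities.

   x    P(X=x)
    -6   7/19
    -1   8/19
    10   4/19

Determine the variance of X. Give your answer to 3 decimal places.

E[X] = (7/19)·(-6) + (8/19)·(-1) + (4/19)·10 = -10/19
E[X²] = (7/19)·36 + (8/19)·1 + (4/19)·100 = 660/19
Var(X) = 660/19 − (-10/19)² = 12440/361 ≈ 34.460

34.460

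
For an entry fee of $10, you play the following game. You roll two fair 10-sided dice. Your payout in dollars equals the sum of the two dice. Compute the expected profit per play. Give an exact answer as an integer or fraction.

Distribution of the sum of the two dice: 2 w.p. 1/100, 3 w.p. 1/50, 4 w.p. 3/100, 5 w.p. 1/25, 6 w.p. 1/20, 7 w.p. 3/50, …
E[payout] = (1/100)·2 + (1/50)·3 + (3/100)·4 + (1/25)·5 + (1/20)·6 + (3/50)·7 + (7/100)·8 + (2/25)·9 + (9/100)·10 + (1/10)·11 + (9/100)·12 + (2/25)·13 + (7/100)·14 + (3/50)·15 + (1/20)·16 + (1/25)·17 + (3/100)·18 + (1/50)·19 + (1/100)·20 = 11
Expected profit = 11 − 10 = 1

$1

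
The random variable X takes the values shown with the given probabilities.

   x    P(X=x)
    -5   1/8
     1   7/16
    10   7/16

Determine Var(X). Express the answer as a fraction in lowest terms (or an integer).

7623/256

E[X] = (1/8)·(-5) + (7/16)·1 + (7/16)·10 = 67/16
E[X²] = (1/8)·25 + (7/16)·1 + (7/16)·100 = 757/16
Var(X) = 757/16 − (67/16)² = 7623/256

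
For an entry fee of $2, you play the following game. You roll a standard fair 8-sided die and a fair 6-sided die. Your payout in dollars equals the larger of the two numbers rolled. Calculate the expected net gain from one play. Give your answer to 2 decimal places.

$3.23

Distribution of the larger of the two numbers rolled: 1 w.p. 1/48, 2 w.p. 1/16, 3 w.p. 5/48, 4 w.p. 7/48, 5 w.p. 3/16, 6 w.p. 11/48, …
E[payout] = (1/48)·1 + (1/16)·2 + (5/48)·3 + (7/48)·4 + (3/16)·5 + (11/48)·6 + (1/8)·7 + (1/8)·8 = 251/48
Expected profit = 251/48 − 2 = 155/48 ≈ $3.23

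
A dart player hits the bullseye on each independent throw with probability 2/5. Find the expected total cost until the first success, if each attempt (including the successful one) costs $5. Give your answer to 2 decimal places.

E[#attempts] = 1/p = 5/2; E[cost] = 5·5/2 = 25/2.
≈ 12.50

$12.50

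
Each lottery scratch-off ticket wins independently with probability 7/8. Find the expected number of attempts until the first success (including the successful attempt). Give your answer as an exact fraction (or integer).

For a geometric distribution, E[trials] = 1/p = 1/(7/8) = 8/7.

8/7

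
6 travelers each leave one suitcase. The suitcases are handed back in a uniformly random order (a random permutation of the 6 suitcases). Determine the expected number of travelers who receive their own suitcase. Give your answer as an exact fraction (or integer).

Let Xᵢ = 1 if person i gets their own suitcase. For each i, P(Xᵢ=1) = 1/6.
By linearity of expectation, E[X₁+…+X_6] = 6·(1/6) = 1.

1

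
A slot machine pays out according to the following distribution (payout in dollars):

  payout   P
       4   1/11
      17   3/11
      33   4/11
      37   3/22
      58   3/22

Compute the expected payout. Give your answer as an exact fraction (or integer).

659/22 dollars

E[X] = (1/11)·4 + (3/11)·17 + (4/11)·33 + (3/22)·37 + (3/22)·58
     = 659/22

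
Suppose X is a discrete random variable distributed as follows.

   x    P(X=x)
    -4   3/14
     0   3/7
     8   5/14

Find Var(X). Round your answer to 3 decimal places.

E[X] = (3/14)·(-4) + (3/7)·0 + (5/14)·8 = 2
E[X²] = (3/14)·16 + (3/7)·0 + (5/14)·64 = 184/7
Var(X) = 184/7 − (2)² = 156/7 ≈ 22.286

22.286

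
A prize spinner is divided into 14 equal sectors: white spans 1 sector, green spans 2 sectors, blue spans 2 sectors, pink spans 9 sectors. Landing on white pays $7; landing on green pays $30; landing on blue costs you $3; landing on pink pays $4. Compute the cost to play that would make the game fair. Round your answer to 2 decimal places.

$6.93

E[payout] = (1/14)·7 + (2/14)·30 + (2/14)·(-3) + (9/14)·4 = 97/14
Fair fee = E[payout] = 97/14 ≈ $6.93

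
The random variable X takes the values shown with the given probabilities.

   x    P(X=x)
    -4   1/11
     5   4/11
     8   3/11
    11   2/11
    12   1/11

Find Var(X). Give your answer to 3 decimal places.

17.835

E[X] = (1/11)·(-4) + (4/11)·5 + (3/11)·8 + (2/11)·11 + (1/11)·12 = 74/11
E[X²] = (1/11)·16 + (4/11)·25 + (3/11)·64 + (2/11)·121 + (1/11)·144 = 694/11
Var(X) = 694/11 − (74/11)² = 2158/121 ≈ 17.835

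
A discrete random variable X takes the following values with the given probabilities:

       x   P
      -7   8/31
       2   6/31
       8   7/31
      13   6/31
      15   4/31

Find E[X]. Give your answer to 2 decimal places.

E[X] = (8/31)·(-7) + (6/31)·2 + (7/31)·8 + (6/31)·13 + (4/31)·15
     = 150/31 ≈ 4.84

4.84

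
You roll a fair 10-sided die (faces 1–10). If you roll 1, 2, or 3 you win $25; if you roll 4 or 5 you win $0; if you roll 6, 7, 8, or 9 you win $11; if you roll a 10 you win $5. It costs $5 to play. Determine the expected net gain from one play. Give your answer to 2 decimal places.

E[payout] = (1/5)·0 + (1/10)·5 + (2/5)·11 + (3/10)·25 = 62/5
Expected profit = 62/5 − 5 = 37/5 ≈ $7.40

$7.40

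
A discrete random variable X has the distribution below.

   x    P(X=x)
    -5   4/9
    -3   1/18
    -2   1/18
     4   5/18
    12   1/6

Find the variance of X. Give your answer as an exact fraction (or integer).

12929/324

E[X] = (4/9)·(-5) + (1/18)·(-3) + (1/18)·(-2) + (5/18)·4 + (1/6)·12 = 11/18
E[X²] = (4/9)·25 + (1/18)·9 + (1/18)·4 + (5/18)·16 + (1/6)·144 = 725/18
Var(X) = 725/18 − (11/18)² = 12929/324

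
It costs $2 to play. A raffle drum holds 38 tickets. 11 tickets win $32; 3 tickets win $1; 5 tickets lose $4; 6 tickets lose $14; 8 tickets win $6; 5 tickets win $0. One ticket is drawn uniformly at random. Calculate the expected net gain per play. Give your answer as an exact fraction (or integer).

E[payout] = (11/38)·32 + (3/38)·1 + (5/38)·(-4) + (6/38)·(-14) + (8/38)·6 + (5/38)·0 = 299/38
Expected profit = 299/38 − 2 = 223/38

223/38 dollars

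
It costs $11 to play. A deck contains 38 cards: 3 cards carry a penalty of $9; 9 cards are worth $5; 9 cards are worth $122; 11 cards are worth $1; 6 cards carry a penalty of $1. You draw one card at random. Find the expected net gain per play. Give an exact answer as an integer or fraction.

E[payout] = (3/38)·(-9) + (9/38)·5 + (9/38)·122 + (11/38)·1 + (6/38)·(-1) = 59/2
Expected profit = 59/2 − 11 = 37/2

37/2 dollars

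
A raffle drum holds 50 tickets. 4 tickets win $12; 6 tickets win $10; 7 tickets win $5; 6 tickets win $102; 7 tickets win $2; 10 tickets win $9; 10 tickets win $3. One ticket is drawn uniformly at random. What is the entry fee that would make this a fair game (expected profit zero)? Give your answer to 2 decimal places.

$17.78

E[payout] = (4/50)·12 + (6/50)·10 + (7/50)·5 + (6/50)·102 + (7/50)·2 + (10/50)·9 + (10/50)·3 = 889/50
Fair fee = E[payout] = 889/50 ≈ $17.78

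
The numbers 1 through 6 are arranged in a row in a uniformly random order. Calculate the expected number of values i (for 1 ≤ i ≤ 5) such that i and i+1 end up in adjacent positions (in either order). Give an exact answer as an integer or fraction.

5/3

For each i ∈ {1,…,5}, let Xᵢ = 1 if i and i+1 are adjacent. P(Xᵢ=1) = 2·(6−1)!/6! = 2/6.
By linearity, E[ΣXᵢ] = (5)·(2/6) = 5/3.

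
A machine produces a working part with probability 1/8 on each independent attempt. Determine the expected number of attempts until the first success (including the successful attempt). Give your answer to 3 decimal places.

8.000

For a geometric distribution, E[trials] = 1/p = 1/(1/8) = 8.
≈ 8.000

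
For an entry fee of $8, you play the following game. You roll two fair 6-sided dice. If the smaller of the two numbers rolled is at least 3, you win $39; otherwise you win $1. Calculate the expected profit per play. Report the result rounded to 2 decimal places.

E[payout] = (5/9)·1 + (4/9)·39 = 161/9
Expected profit = 161/9 − 8 = 89/9 ≈ $9.89

$9.89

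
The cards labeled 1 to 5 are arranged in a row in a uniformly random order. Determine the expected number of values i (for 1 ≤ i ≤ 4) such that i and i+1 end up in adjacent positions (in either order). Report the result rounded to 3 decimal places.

1.600

For each i ∈ {1,…,4}, let Xᵢ = 1 if i and i+1 are adjacent. P(Xᵢ=1) = 2·(5−1)!/5! = 2/5.
By linearity, E[ΣXᵢ] = (4)·(2/5) = 8/5.
≈ 1.600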